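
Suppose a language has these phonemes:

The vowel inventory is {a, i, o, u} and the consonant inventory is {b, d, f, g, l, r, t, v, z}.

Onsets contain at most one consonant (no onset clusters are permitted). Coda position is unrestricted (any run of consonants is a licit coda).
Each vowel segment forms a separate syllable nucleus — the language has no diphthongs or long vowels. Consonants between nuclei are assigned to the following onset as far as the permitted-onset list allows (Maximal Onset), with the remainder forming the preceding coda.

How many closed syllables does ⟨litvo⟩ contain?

The vowels are i, o — 2 nuclei, so 2 syllables.
/i…o/ gap (V1→V2): /tv/ — longest licit onset from the right is /v/, leaving /t/ as coda.
So the parse is lit.vo.
Classifying each syllable: /lit/ (closed), /vo/ (open).
Closed syllables: 1.

1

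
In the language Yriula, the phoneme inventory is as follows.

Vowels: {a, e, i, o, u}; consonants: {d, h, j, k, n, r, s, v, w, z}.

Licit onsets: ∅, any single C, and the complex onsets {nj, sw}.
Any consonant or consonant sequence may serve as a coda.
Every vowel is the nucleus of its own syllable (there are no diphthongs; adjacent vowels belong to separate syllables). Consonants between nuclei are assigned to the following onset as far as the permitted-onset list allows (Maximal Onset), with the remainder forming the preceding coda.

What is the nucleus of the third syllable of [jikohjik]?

Nuclei (vowels): i, o, i → 3 syllables.
The third nucleus (vowel 3 from the left) is /i/.

i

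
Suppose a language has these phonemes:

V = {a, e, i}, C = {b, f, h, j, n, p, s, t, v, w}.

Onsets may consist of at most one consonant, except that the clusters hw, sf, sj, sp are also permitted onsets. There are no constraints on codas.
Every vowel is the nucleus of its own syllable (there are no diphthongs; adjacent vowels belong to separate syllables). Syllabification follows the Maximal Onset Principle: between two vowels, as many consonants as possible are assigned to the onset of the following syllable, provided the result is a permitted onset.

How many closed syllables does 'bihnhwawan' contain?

The vowels are i, a, a — 3 nuclei, so 3 syllables.
σ1/σ2 boundary: /hnhw/; trying suffixes from longest down, /hw/ is the first permitted one, so coda /hn/ | onset /hw/.
σ2/σ3 boundary: /w/ → onset of the next syllable (single consonants are always licit onsets).
Result: bihn.hwa.wan.
Classifying each syllable: /bihn/ (closed), /hwa/ (open), /wan/ (closed).
Closed syllables: 2.

2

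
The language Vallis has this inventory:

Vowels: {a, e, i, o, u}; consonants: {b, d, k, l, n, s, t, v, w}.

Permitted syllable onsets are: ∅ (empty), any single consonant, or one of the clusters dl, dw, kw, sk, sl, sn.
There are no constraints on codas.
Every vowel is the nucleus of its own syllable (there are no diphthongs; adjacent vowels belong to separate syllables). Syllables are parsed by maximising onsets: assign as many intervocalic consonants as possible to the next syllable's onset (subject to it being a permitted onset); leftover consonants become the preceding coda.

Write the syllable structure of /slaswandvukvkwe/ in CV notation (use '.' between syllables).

CCVC.CVCC.CVCC.CCV

The vowels are a, a, u, e — 4 nuclei, so 4 syllables.
σ1/σ2 boundary: cluster /sw/ — the longest permitted-onset suffix is /w/; onset = /w/, preceding coda = /s/.
σ2/σ3 boundary: cluster /ndv/ — the longest permitted-onset suffix is /v/; onset = /v/, preceding coda = /nd/.
σ3/σ4 boundary: /kvkw/ splits as /kv/ + /kw/ (/kw/ is the longest suffix that is a licit onset).
Result: slas.wand.vukv.kwe.
Mapping each syllable to C/V: /slas/ → CCVC, /wand/ → CVCC, /vukv/ → CVCC, /kwe/ → CCV.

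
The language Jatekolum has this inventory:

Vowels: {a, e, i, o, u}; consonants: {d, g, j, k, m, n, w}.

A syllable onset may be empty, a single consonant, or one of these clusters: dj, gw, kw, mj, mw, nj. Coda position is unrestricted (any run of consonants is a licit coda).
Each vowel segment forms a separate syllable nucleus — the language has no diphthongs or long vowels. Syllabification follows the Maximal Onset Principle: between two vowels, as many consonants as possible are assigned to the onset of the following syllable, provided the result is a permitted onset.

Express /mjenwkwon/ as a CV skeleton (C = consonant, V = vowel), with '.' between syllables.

CCVCC.CCVC

The vowels are e, o — 2 nuclei, so 2 syllables.
Between /e/ (V1) and /o/ (V2): cluster /nwkw/ — the longest permitted-onset suffix is /kw/; onset = /kw/, preceding coda = /nw/.
So the parse is mjenw.kwon.
Mapping each syllable to C/V: /mjenw/ → CCVCC, /kwon/ → CCVC.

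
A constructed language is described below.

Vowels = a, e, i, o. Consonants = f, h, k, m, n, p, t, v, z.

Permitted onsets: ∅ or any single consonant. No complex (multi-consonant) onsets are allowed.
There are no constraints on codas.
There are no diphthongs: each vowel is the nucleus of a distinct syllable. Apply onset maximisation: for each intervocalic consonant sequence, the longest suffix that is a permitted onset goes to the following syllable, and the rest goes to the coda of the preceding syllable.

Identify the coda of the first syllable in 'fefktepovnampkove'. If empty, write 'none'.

Vowels present: e, e, o, a, o, e; each is a nucleus, giving 6 syllables.
Between /e/ (V1) and /e/ (V2): cluster /fkt/ — the longest permitted-onset suffix is /t/; onset = /t/, preceding coda = /fk/.
Between /e/ (V2) and /o/ (V3): /p/ is a single consonant, so it becomes the next onset.
Between /o/ (V3) and /a/ (V4): /vn/; trying suffixes from longest down, /n/ is the first permitted one, so coda /v/ | onset /n/.
Between /a/ (V4) and /o/ (V5): cluster /mpk/ — the longest permitted-onset suffix is /k/; onset = /k/, preceding coda = /mp/.
Between /o/ (V5) and /e/ (V6): /v/ → onset of the next syllable (single consonants are always licit onsets).
Putting it together: fefk.te.pov.namp.ko.ve.
Syllable 1 is /fefk/: onset /f/, nucleus /e/, coda /fk/.

fk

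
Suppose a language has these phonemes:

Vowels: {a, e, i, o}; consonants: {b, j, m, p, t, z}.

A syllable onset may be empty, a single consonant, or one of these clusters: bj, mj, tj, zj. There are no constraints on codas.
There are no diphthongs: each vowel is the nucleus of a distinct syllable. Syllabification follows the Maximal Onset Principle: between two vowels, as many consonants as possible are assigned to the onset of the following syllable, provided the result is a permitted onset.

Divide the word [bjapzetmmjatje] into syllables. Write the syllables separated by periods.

The vowels are a, e, a, e — 4 nuclei, so 4 syllables.
/a…e/ gap (V1→V2): /pz/ splits as /p/ + /z/ (/z/ is the longest suffix that is a licit onset).
/e…a/ gap (V2→V3): cluster /tmmj/ — the longest permitted-onset suffix is /mj/; onset = /mj/, preceding coda = /tm/.
/a…e/ gap (V3→V4): /tj/ is a licit onset in full, so it all attaches to the next syllable.

bjap.zetm.mja.tje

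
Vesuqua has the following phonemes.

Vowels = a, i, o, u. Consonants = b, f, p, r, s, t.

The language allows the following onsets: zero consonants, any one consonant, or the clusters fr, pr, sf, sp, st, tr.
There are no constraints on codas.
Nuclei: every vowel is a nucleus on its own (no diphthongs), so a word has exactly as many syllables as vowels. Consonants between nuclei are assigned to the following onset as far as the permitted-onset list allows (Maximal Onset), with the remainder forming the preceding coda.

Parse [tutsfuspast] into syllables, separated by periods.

tut.sfu.spast

The vowels are u, u, a — 3 nuclei, so 3 syllables.
Between /u/ (V1) and /u/ (V2): /tsf/; trying suffixes from longest down, /sf/ is the first permitted one, so coda /t/ | onset /sf/.
Between /u/ (V2) and /a/ (V3): cluster /sp/ — /sp/ is itself a permitted onset, so the whole cluster goes right; preceding coda = ∅.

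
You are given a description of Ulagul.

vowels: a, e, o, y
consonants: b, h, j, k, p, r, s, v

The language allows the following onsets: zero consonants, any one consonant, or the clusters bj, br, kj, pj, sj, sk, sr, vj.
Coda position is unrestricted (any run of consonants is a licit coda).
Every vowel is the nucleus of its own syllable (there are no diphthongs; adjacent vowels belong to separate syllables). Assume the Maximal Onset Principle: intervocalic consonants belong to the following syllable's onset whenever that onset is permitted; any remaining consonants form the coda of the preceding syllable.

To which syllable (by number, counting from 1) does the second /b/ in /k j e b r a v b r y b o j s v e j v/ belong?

3

Nuclei (vowels): e, a, y, o, e → 5 syllables.
V1 /e/ – V2 /a/: /br/ — entire cluster is a permitted onset → onset /br/, coda ∅.
V2 /a/ – V3 /y/: /vbr/; trying suffixes from longest down, /br/ is the first permitted one, so coda /v/ | onset /br/.
V3 /y/ – V4 /o/: /b/ → onset of the next syllable (single consonants are always licit onsets).
V4 /o/ – V5 /e/: /jsv/ splits as /js/ + /v/ (/v/ is the longest suffix that is a licit onset).
Syllabification: kje.brav.bry.bojs.vejv.
The second /b/ is in the onset of syllable 3 (/bry/).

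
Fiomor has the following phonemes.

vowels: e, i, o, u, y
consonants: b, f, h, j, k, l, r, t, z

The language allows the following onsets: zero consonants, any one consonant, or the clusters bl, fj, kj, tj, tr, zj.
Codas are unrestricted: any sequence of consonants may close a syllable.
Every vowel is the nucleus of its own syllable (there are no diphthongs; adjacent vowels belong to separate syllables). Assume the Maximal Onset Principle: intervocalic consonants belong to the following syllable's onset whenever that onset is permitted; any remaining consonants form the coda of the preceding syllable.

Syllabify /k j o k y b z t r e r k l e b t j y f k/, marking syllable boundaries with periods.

kjo.kybz.trerk.leb.tjyfk

The vowels are o, y, e, e, y — 5 nuclei, so 5 syllables.
/o…y/ gap (V1→V2): just /k/ — single C goes to the following onset.
/y…e/ gap (V2→V3): /bztr/ splits as /bz/ + /tr/ (/tr/ is the longest suffix that is a licit onset).
/e…e/ gap (V3→V4): /rkl/; trying suffixes from longest down, /l/ is the first permitted one, so coda /rk/ | onset /l/.
/e…y/ gap (V4→V5): /btj/; trying suffixes from longest down, /tj/ is the first permitted one, so coda /b/ | onset /tj/.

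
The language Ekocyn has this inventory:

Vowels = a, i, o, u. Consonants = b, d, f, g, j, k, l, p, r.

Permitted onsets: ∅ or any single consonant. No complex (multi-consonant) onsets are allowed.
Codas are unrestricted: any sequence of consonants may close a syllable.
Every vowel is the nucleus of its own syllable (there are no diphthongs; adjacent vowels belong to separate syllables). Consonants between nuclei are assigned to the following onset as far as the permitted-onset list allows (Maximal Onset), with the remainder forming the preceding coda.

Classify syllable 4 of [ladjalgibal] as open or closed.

closed

Vowels present: a, a, i, a; each is a nucleus, giving 4 syllables.
Between /a/ (V1) and /a/ (V2): cluster /dj/ — the longest permitted-onset suffix is /j/; onset = /j/, preceding coda = /d/.
Between /a/ (V2) and /i/ (V3): cluster /lg/ — the longest permitted-onset suffix is /g/; onset = /g/, preceding coda = /l/.
Between /i/ (V3) and /a/ (V4): /b/ → onset of the next syllable (single consonants are always licit onsets).
Syllabification: lad.jal.gi.bal.
Syllable 4 is /bal/ with coda /l/, so it is closed.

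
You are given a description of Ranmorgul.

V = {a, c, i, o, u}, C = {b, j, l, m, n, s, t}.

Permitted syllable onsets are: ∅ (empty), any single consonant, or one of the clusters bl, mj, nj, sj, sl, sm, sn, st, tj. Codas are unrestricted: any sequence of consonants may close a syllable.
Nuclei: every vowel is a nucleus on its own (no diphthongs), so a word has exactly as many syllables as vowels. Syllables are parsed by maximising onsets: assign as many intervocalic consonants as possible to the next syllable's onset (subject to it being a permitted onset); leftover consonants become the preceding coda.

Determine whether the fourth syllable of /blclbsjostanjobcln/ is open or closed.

open

The vowels are c, o, a, o, c — 5 nuclei, so 5 syllables.
σ1/σ2 boundary: /lbsj/; trying suffixes from longest down, /sj/ is the first permitted one, so coda /lb/ | onset /sj/.
σ2/σ3 boundary: /st/ is a licit onset in full, so it all attaches to the next syllable.
σ3/σ4 boundary: /nj/ is a licit onset in full, so it all attaches to the next syllable.
σ4/σ5 boundary: /b/ is a single consonant, so it becomes the next onset.
Syllabification: blclb.sjo.sta.njo.bcln.
Syllable 4 is /njo/; it ends in its nucleus with no coda, so it is open.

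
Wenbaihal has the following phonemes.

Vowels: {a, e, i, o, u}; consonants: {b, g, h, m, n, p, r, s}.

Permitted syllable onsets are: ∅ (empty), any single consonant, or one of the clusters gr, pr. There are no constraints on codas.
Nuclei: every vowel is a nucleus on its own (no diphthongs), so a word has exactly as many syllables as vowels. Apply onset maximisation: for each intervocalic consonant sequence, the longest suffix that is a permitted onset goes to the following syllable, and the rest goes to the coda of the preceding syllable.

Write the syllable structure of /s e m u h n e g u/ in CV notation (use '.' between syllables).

The vowels are e, u, e, u — 4 nuclei, so 4 syllables.
/e…u/ gap (V1→V2): /m/ → onset of the next syllable (single consonants are always licit onsets).
/u…e/ gap (V2→V3): cluster /hn/ — the longest permitted-onset suffix is /n/; onset = /n/, preceding coda = /h/.
/e…u/ gap (V3→V4): /g/ is a single consonant, so it becomes the next onset.
Putting it together: se.muh.ne.gu.
Mapping each syllable to C/V: /se/ → CV, /muh/ → CVC, /ne/ → CV, /gu/ → CV.

CV.CVC.CV.CV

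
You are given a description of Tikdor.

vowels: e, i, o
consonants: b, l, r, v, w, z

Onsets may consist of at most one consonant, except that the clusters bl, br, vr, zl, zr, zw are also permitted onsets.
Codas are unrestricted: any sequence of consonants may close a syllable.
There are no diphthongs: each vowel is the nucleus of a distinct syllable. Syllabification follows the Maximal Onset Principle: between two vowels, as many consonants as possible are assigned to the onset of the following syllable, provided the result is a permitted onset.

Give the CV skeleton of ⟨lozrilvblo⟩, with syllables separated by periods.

CV.CCVCC.CCV

The vowels are o, i, o — 3 nuclei, so 3 syllables.
σ1/σ2 boundary: /zr/ is a licit onset in full, so it all attaches to the next syllable.
σ2/σ3 boundary: /lvbl/ splits as /lv/ + /bl/ (/bl/ is the longest suffix that is a licit onset).
Putting it together: lo.zrilv.blo.
Mapping each syllable to C/V: /lo/ → CV, /zrilv/ → CCVCC, /blo/ → CCV.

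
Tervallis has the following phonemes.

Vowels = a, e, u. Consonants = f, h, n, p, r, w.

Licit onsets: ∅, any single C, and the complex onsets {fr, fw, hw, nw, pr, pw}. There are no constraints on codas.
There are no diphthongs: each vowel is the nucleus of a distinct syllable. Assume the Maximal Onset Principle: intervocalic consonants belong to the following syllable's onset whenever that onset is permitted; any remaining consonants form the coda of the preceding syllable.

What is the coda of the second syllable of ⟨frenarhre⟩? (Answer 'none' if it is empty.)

Nuclei (vowels): e, a, e → 3 syllables.
V1 /e/ – V2 /a/: /n/ → onset of the next syllable (single consonants are always licit onsets).
V2 /a/ – V3 /e/: /rhr/ splits as /rh/ + /r/ (/r/ is the longest suffix that is a licit onset).
Putting it together: fre.narh.re.
Syllable 2 is /narh/: onset /n/, nucleus /a/, coda /rh/.

rh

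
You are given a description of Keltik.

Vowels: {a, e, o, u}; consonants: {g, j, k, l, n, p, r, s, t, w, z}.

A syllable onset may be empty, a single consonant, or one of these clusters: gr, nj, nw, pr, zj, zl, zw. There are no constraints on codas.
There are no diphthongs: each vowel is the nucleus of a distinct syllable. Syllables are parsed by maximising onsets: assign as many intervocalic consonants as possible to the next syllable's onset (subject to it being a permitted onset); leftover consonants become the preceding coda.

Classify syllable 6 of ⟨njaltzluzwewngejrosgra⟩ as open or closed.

open

Vowels present: a, u, e, e, o, a; each is a nucleus, giving 6 syllables.
σ1/σ2 boundary: /ltzl/; trying suffixes from longest down, /zl/ is the first permitted one, so coda /lt/ | onset /zl/.
σ2/σ3 boundary: /zw/ is a licit onset in full, so it all attaches to the next syllable.
σ3/σ4 boundary: /wng/; trying suffixes from longest down, /g/ is the first permitted one, so coda /wn/ | onset /g/.
σ4/σ5 boundary: /jr/ — longest licit onset from the right is /r/, leaving /j/ as coda.
σ5/σ6 boundary: cluster /sgr/ — the longest permitted-onset suffix is /gr/; onset = /gr/, preceding coda = /s/.
So the parse is njalt.zlu.zwewn.gej.ros.gra.
Syllable 6 is /gra/; it ends in its nucleus with no coda, so it is open.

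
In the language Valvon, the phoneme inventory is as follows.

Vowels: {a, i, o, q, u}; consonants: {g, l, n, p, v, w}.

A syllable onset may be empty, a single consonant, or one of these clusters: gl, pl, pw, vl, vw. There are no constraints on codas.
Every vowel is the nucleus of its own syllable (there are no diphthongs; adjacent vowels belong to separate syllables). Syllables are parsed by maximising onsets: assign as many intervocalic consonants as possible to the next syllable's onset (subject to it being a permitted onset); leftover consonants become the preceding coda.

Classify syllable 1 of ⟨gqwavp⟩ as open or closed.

open

The vowels are q, a — 2 nuclei, so 2 syllables.
V1 /q/ – V2 /a/: just /w/ — single C goes to the following onset.
Putting it together: gq.wavp.
Syllable 1 is /gq/; it ends in its nucleus with no coda, so it is open.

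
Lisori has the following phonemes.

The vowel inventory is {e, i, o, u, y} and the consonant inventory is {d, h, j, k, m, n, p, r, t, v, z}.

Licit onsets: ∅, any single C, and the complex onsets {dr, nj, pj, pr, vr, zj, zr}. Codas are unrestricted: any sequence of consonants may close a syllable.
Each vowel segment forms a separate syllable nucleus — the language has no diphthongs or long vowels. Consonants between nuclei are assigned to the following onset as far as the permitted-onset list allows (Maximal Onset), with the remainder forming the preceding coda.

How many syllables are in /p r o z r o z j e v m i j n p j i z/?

Vowels present: o, o, e, i, i; each is a nucleus, giving 5 syllables.

5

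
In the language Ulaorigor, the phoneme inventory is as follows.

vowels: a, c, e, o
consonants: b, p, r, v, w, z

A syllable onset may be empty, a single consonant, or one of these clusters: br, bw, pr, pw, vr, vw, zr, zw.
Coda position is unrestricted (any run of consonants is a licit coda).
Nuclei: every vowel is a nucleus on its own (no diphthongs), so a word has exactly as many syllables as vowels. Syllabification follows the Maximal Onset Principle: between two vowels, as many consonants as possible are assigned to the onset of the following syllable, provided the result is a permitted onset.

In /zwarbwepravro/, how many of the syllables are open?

3

Nuclei (vowels): a, e, a, o → 4 syllables.
σ1/σ2 boundary: /rbw/ splits as /r/ + /bw/ (/bw/ is the longest suffix that is a licit onset).
σ2/σ3 boundary: /pr/ is a licit onset in full, so it all attaches to the next syllable.
σ3/σ4 boundary: /vr/ is a licit onset in full, so it all attaches to the next syllable.
Result: zwar.bwe.pra.vro.
Classifying each syllable: /zwar/ (closed), /bwe/ (open), /pra/ (open), /vro/ (open).
Open syllables: 3.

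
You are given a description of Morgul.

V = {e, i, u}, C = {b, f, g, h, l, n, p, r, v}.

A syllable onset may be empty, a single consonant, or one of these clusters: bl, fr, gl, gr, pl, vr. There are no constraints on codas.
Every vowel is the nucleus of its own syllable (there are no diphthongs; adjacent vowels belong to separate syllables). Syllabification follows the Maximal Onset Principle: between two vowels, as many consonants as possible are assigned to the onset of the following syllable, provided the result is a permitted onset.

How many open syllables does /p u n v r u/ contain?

The vowels are u, u — 2 nuclei, so 2 syllables.
V1 /u/ – V2 /u/: /nvr/ — longest licit onset from the right is /vr/, leaving /n/ as coda.
Putting it together: pun.vru.
Classifying each syllable: /pun/ (closed), /vru/ (open).
Open syllables: 1.

1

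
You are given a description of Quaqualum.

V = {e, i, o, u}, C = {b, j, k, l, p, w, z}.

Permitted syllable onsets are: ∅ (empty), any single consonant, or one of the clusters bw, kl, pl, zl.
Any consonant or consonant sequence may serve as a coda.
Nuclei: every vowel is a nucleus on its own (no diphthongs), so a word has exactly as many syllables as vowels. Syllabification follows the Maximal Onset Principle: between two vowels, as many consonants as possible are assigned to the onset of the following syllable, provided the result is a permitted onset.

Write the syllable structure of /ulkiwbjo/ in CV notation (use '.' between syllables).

Vowels present: u, i, o; each is a nucleus, giving 3 syllables.
Between /u/ (V1) and /i/ (V2): /lk/ splits as /l/ + /k/ (/k/ is the longest suffix that is a licit onset).
Between /i/ (V2) and /o/ (V3): /wbj/ splits as /wb/ + /j/ (/j/ is the longest suffix that is a licit onset).
So the parse is ul.kiwb.jo.
Mapping each syllable to C/V: /ul/ → VC, /kiwb/ → CVCC, /jo/ → CV.

VC.CVCC.CV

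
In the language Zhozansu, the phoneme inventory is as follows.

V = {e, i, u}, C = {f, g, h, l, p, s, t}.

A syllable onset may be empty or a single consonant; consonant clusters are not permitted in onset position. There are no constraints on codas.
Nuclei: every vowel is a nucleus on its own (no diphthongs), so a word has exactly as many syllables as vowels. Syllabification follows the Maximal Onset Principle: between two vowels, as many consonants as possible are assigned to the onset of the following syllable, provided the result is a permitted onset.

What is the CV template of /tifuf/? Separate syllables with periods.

Nuclei (vowels): i, u → 2 syllables.
σ1/σ2 boundary: /f/ is a single consonant, so it becomes the next onset.
Syllabification: ti.fuf.
Mapping each syllable to C/V: /ti/ → CV, /fuf/ → CVC.

CV.CVC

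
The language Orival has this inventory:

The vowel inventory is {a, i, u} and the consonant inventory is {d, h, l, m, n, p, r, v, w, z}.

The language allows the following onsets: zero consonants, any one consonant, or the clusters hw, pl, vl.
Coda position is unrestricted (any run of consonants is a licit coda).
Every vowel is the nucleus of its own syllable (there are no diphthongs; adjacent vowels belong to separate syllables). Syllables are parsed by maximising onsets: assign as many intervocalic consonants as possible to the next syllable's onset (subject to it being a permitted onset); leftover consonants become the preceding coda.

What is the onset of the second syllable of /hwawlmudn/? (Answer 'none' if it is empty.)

m

Vowels present: a, u; each is a nucleus, giving 2 syllables.
Between /a/ (V1) and /u/ (V2): cluster /wlm/ — the longest permitted-onset suffix is /m/; onset = /m/, preceding coda = /wl/.
So the parse is hwawl.mudn.
Syllable 2 is /mudn/: onset /m/, nucleus /u/, coda /dn/.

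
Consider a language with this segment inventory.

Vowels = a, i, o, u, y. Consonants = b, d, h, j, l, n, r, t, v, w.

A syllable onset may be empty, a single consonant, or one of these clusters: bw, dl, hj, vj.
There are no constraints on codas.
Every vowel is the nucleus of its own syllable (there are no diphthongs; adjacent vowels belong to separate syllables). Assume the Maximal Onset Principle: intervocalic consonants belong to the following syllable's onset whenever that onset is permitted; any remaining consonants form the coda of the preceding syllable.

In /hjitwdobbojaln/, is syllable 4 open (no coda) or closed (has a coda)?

Vowels present: i, o, o, a; each is a nucleus, giving 4 syllables.
Between /i/ (V1) and /o/ (V2): /twd/ — longest licit onset from the right is /d/, leaving /tw/ as coda.
Between /o/ (V2) and /o/ (V3): /bb/; trying suffixes from longest down, /b/ is the first permitted one, so coda /b/ | onset /b/.
Between /o/ (V3) and /a/ (V4): /j/ is a single consonant, so it becomes the next onset.
Result: hjitw.dob.bo.jaln.
Syllable 4 is /jaln/ with coda /ln/, so it is closed.

closed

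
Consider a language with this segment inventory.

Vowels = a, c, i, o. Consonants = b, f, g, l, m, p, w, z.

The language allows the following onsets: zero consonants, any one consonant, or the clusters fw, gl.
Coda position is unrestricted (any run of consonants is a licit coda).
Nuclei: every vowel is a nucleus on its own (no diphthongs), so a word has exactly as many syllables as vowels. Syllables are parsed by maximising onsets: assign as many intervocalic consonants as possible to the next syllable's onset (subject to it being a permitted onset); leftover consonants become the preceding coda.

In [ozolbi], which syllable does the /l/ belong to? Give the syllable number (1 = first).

2

Nuclei (vowels): o, o, i → 3 syllables.
/o…o/ gap (V1→V2): just /z/ — single C goes to the following onset.
/o…i/ gap (V2→V3): cluster /lb/ — the longest permitted-onset suffix is /b/; onset = /b/, preceding coda = /l/.
Result: o.zol.bi.
The /l/ is in the coda of syllable 2 (/zol/).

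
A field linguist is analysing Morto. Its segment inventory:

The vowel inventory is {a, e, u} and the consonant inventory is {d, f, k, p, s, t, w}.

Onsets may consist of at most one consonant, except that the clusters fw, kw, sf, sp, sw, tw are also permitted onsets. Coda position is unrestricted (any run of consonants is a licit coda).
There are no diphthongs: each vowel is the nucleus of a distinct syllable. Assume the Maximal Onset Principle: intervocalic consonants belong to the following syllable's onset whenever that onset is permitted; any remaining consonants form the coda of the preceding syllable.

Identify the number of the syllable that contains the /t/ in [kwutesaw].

Vowels present: u, e, a; each is a nucleus, giving 3 syllables.
Between /u/ (V1) and /e/ (V2): /t/ → onset of the next syllable (single consonants are always licit onsets).
Between /e/ (V2) and /a/ (V3): /s/ → onset of the next syllable (single consonants are always licit onsets).
So the parse is kwu.te.saw.
The /t/ is in the onset of syllable 2 (/te/).

2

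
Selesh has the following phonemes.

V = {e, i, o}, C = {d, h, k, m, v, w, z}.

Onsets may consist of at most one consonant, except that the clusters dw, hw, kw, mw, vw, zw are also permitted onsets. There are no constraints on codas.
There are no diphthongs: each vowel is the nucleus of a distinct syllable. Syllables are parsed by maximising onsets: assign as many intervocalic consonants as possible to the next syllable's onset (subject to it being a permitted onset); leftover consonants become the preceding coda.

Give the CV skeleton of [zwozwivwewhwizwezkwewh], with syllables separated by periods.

Nuclei (vowels): o, i, e, i, e, e → 6 syllables.
V1 /o/ – V2 /i/: /zw/ is a licit onset in full, so it all attaches to the next syllable.
V2 /i/ – V3 /e/: /vw/ is a licit onset in full, so it all attaches to the next syllable.
V3 /e/ – V4 /i/: cluster /whw/ — the longest permitted-onset suffix is /hw/; onset = /hw/, preceding coda = /w/.
V4 /i/ – V5 /e/: /zw/ is a licit onset in full, so it all attaches to the next syllable.
V5 /e/ – V6 /e/: /zkw/ splits as /z/ + /kw/ (/kw/ is the longest suffix that is a licit onset).
Putting it together: zwo.zwi.vwew.hwi.zwez.kwewh.
Mapping each syllable to C/V: /zwo/ → CCV, /zwi/ → CCV, /vwew/ → CCVC, /hwi/ → CCV, /zwez/ → CCVC, /kwewh/ → CCVCC.

CCV.CCV.CCVC.CCV.CCVC.CCVCC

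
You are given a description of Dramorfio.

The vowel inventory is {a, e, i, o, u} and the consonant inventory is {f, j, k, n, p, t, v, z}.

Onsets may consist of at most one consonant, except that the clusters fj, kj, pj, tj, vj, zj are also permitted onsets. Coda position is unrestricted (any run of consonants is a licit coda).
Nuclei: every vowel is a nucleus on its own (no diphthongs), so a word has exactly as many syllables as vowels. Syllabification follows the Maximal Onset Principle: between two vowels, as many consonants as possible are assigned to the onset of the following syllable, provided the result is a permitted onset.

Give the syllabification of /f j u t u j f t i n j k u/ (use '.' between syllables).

The vowels are u, u, i, u — 4 nuclei, so 4 syllables.
V1 /u/ – V2 /u/: /t/ is a single consonant, so it becomes the next onset.
V2 /u/ – V3 /i/: /jft/ splits as /jf/ + /t/ (/t/ is the longest suffix that is a licit onset).
V3 /i/ – V4 /u/: cluster /njk/ — the longest permitted-onset suffix is /k/; onset = /k/, preceding coda = /nj/.

fju.tujf.tinj.ku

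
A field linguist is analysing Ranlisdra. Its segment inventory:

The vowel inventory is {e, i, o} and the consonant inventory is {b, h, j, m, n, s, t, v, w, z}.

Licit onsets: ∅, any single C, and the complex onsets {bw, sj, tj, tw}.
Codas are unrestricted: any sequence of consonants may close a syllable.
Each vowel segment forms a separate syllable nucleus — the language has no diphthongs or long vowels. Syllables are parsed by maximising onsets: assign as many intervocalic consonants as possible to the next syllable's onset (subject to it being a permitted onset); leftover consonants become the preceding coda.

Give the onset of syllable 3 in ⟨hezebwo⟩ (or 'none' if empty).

bw

The vowels are e, e, o — 3 nuclei, so 3 syllables.
σ1/σ2 boundary: just /z/ — single C goes to the following onset.
σ2/σ3 boundary: cluster /bw/ — /bw/ is itself a permitted onset, so the whole cluster goes right; preceding coda = ∅.
So the parse is he.ze.bwo.
Syllable 3 is /bwo/: onset /bw/, nucleus /o/, coda ∅.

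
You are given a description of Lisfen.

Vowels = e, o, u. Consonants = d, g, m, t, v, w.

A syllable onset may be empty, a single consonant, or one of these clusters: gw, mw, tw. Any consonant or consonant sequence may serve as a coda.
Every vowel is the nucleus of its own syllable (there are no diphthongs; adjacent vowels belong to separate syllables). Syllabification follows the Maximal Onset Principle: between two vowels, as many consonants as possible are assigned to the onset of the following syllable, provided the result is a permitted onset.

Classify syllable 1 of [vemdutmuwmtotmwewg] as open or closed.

closed

Vowels present: e, u, u, o, e; each is a nucleus, giving 5 syllables.
V1 /e/ – V2 /u/: cluster /md/ — the longest permitted-onset suffix is /d/; onset = /d/, preceding coda = /m/.
V2 /u/ – V3 /u/: cluster /tm/ — the longest permitted-onset suffix is /m/; onset = /m/, preceding coda = /t/.
V3 /u/ – V4 /o/: /wmt/ — longest licit onset from the right is /t/, leaving /wm/ as coda.
V4 /o/ – V5 /e/: cluster /tmw/ — the longest permitted-onset suffix is /mw/; onset = /mw/, preceding coda = /t/.
Putting it together: vem.dut.muwm.tot.mwewg.
Syllable 1 is /vem/ with coda /m/, so it is closed.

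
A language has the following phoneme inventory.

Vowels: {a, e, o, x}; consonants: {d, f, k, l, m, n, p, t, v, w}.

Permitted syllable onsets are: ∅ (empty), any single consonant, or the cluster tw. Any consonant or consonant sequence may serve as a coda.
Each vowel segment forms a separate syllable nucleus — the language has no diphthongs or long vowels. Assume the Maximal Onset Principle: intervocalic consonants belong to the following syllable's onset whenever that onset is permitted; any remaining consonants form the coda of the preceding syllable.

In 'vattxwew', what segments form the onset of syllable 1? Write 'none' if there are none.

v

Vowels present: a, x, e; each is a nucleus, giving 3 syllables.
σ1/σ2 boundary: /tt/ — longest licit onset from the right is /t/, leaving /t/ as coda.
σ2/σ3 boundary: /w/ → onset of the next syllable (single consonants are always licit onsets).
Result: vat.tx.wew.
Syllable 1 is /vat/: onset /v/, nucleus /a/, coda /t/.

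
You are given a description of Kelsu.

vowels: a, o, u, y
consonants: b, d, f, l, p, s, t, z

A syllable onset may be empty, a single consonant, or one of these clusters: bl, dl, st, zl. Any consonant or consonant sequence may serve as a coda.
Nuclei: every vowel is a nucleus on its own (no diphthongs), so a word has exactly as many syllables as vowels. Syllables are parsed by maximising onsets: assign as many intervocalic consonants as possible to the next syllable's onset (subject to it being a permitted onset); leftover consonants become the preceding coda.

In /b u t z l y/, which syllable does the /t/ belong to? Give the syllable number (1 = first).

Nuclei (vowels): u, y → 2 syllables.
V1 /u/ – V2 /y/: /tzl/ — longest licit onset from the right is /zl/, leaving /t/ as coda.
Putting it together: but.zly.
The /t/ is in the coda of syllable 1 (/but/).

1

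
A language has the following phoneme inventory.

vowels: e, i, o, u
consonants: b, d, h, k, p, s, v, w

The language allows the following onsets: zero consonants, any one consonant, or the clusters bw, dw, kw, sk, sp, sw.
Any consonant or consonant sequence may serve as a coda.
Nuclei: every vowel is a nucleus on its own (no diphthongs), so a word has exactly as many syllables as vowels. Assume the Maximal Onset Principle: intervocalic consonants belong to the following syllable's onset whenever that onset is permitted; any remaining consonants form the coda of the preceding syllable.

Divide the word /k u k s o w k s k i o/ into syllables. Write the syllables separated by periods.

Nuclei (vowels): u, o, i, o → 4 syllables.
σ1/σ2 boundary: /ks/ — longest licit onset from the right is /s/, leaving /k/ as coda.
σ2/σ3 boundary: /wksk/; trying suffixes from longest down, /sk/ is the first permitted one, so coda /wk/ | onset /sk/.
σ3/σ4 boundary: nothing intervenes; syllable break is V.V.

kuk.sowk.ski.o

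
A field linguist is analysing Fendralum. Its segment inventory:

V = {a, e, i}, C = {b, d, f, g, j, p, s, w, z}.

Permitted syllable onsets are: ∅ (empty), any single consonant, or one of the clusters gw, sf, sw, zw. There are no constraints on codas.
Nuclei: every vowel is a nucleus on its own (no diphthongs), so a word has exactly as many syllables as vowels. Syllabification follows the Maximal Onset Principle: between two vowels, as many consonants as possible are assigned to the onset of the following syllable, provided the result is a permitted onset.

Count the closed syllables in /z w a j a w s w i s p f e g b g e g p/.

Nuclei (vowels): a, a, i, e, e → 5 syllables.
Between /a/ (V1) and /a/ (V2): just /j/ — single C goes to the following onset.
Between /a/ (V2) and /i/ (V3): /wsw/ — longest licit onset from the right is /sw/, leaving /w/ as coda.
Between /i/ (V3) and /e/ (V4): cluster /spf/ — the longest permitted-onset suffix is /f/; onset = /f/, preceding coda = /sp/.
Between /e/ (V4) and /e/ (V5): /gbg/ — longest licit onset from the right is /g/, leaving /gb/ as coda.
Syllabification: zwa.jaw.swisp.fegb.gegp.
Classifying each syllable: /zwa/ (open), /jaw/ (closed), /swisp/ (closed), /fegb/ (closed), /gegp/ (closed).
Closed syllables: 4.

4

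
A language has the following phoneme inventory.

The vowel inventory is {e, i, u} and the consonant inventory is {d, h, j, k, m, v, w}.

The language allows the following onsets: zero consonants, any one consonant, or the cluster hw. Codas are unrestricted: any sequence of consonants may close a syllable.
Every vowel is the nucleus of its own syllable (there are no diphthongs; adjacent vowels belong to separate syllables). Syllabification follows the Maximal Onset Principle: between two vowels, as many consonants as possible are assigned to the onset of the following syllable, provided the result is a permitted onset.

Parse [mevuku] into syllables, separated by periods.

me.vu.ku

Vowels present: e, u, u; each is a nucleus, giving 3 syllables.
Between /e/ (V1) and /u/ (V2): just /v/ — single C goes to the following onset.
Between /u/ (V2) and /u/ (V3): /k/ → onset of the next syllable (single consonants are always licit onsets).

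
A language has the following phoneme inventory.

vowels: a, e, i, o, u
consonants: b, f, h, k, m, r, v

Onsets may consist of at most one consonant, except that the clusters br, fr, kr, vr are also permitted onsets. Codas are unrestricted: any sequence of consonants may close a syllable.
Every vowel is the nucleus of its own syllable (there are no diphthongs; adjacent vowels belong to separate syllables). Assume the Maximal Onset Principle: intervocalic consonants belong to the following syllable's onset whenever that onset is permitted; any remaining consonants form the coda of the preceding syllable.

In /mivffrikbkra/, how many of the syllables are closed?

2

Nuclei (vowels): i, i, a → 3 syllables.
Between /i/ (V1) and /i/ (V2): /vffr/ — longest licit onset from the right is /fr/, leaving /vf/ as coda.
Between /i/ (V2) and /a/ (V3): /kbkr/ splits as /kb/ + /kr/ (/kr/ is the longest suffix that is a licit onset).
Result: mivf.frikb.kra.
Classifying each syllable: /mivf/ (closed), /frikb/ (closed), /kra/ (open).
Closed syllables: 2.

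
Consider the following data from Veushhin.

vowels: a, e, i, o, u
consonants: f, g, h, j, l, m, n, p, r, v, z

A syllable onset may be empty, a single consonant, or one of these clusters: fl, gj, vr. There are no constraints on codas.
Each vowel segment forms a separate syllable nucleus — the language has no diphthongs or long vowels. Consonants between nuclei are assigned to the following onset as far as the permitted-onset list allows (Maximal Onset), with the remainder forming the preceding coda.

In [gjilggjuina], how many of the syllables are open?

3

The vowels are i, u, i, a — 4 nuclei, so 4 syllables.
Between /i/ (V1) and /u/ (V2): /lggj/ — longest licit onset from the right is /gj/, leaving /lg/ as coda.
Between /u/ (V2) and /i/ (V3): no consonants, so the boundary falls immediately after /u/.
Between /i/ (V3) and /a/ (V4): /n/ is a single consonant, so it becomes the next onset.
Syllabification: gjilg.gju.i.na.
Classifying each syllable: /gjilg/ (closed), /gju/ (open), /i/ (open), /na/ (open).
Open syllables: 3.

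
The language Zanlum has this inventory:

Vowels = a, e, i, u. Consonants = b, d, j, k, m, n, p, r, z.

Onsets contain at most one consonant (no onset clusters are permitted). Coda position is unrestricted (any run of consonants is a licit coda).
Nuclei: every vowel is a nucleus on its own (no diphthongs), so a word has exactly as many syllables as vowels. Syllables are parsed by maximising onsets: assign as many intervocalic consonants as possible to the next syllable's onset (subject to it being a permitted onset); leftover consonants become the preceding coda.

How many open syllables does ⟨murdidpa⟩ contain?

1

Nuclei (vowels): u, i, a → 3 syllables.
V1 /u/ – V2 /i/: /rd/; trying suffixes from longest down, /d/ is the first permitted one, so coda /r/ | onset /d/.
V2 /i/ – V3 /a/: /dp/; trying suffixes from longest down, /p/ is the first permitted one, so coda /d/ | onset /p/.
Result: mur.did.pa.
Classifying each syllable: /mur/ (closed), /did/ (closed), /pa/ (open).
Open syllables: 1.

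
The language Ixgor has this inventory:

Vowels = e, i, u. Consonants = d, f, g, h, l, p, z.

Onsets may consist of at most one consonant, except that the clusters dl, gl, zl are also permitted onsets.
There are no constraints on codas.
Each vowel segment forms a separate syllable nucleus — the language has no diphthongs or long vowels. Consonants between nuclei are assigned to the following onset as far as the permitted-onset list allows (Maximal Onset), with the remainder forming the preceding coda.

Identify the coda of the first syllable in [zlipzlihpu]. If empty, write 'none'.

The vowels are i, i, u — 3 nuclei, so 3 syllables.
Between /i/ (V1) and /i/ (V2): cluster /pzl/ — the longest permitted-onset suffix is /zl/; onset = /zl/, preceding coda = /p/.
Between /i/ (V2) and /u/ (V3): /hp/ splits as /h/ + /p/ (/p/ is the longest suffix that is a licit onset).
Syllabification: zlip.zlih.pu.
Syllable 1 is /zlip/: onset /zl/, nucleus /i/, coda /p/.

p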